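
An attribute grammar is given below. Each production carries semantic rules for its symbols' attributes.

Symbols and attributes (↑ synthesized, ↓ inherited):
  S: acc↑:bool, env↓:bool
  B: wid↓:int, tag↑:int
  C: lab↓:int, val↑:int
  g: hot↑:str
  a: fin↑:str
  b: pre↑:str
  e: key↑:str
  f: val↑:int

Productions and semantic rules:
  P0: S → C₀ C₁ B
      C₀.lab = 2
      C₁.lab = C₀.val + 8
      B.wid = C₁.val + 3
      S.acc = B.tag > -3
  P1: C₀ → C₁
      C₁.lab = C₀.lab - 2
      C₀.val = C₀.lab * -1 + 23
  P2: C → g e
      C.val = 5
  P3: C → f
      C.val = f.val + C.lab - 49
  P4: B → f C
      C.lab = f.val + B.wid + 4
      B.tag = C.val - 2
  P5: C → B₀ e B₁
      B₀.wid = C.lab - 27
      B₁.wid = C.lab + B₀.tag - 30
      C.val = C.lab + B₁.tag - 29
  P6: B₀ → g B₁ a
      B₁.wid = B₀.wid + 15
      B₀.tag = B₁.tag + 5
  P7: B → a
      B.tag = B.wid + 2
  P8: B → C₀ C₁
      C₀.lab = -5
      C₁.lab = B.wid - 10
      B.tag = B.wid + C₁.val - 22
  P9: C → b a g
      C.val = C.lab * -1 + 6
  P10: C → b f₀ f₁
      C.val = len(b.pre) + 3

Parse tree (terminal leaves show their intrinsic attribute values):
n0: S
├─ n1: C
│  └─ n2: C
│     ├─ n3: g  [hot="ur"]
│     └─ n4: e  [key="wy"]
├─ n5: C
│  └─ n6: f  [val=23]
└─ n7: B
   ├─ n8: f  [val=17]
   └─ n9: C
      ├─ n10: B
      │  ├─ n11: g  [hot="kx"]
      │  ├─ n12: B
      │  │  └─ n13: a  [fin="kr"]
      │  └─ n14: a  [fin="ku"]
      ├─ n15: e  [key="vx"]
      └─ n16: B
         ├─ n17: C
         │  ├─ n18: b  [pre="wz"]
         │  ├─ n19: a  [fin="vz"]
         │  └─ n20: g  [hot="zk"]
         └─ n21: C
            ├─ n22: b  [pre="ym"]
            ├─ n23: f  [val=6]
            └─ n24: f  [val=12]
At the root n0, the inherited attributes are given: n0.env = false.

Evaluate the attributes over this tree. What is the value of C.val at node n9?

0

1. n0.env = false  [given at root]
2. n1.lab = 2  [2]
3. n2.lab = 0  [C₀.lab - 2]
4. n3.hot = "ur"  [terminal]
5. n4.key = "wy"  [terminal]
6. n2.val = 5  [5]
7. n1.val = 21  [C₀.lab * -1 + 23]
8. n5.lab = 29  [C₀.val + 8]
9. n6.val = 23  [terminal]
10. n5.val = 3  [f.val + C.lab - 49]
11. n7.wid = 6  [C₁.val + 3]
12. n8.val = 17  [terminal]
13. n9.lab = 27  [f.val + B.wid + 4]
14. n10.wid = 0  [C.lab - 27]
15. n11.hot = "kx"  [terminal]
16. n12.wid = 15  [B₀.wid + 15]
17. n13.fin = "kr"  [terminal]
18. n12.tag = 17  [B.wid + 2]
19. n14.fin = "ku"  [terminal]
20. n10.tag = 22  [B₁.tag + 5]
21. n15.key = "vx"  [terminal]
22. n16.wid = 19  [C.lab + B₀.tag - 30]
23. n17.lab = -5  [-5]
24. n18.pre = "wz"  [terminal]
25. n19.fin = "vz"  [terminal]
26. n20.hot = "zk"  [terminal]
27. n17.val = 11  [C.lab * -1 + 6]
28. n21.lab = 9  [B.wid - 10]
29. n22.pre = "ym"  [terminal]
30. n23.val = 6  [terminal]
31. n24.val = 12  [terminal]
32. n21.val = 5  [len(b.pre) + 3]
33. n16.tag = 2  [B.wid + C₁.val - 22]
34. n9.val = 0  [C.lab + B₁.tag - 29]
35. n7.tag = -2  [C.val - 2]
36. n0.acc = true  [B.tag > -3]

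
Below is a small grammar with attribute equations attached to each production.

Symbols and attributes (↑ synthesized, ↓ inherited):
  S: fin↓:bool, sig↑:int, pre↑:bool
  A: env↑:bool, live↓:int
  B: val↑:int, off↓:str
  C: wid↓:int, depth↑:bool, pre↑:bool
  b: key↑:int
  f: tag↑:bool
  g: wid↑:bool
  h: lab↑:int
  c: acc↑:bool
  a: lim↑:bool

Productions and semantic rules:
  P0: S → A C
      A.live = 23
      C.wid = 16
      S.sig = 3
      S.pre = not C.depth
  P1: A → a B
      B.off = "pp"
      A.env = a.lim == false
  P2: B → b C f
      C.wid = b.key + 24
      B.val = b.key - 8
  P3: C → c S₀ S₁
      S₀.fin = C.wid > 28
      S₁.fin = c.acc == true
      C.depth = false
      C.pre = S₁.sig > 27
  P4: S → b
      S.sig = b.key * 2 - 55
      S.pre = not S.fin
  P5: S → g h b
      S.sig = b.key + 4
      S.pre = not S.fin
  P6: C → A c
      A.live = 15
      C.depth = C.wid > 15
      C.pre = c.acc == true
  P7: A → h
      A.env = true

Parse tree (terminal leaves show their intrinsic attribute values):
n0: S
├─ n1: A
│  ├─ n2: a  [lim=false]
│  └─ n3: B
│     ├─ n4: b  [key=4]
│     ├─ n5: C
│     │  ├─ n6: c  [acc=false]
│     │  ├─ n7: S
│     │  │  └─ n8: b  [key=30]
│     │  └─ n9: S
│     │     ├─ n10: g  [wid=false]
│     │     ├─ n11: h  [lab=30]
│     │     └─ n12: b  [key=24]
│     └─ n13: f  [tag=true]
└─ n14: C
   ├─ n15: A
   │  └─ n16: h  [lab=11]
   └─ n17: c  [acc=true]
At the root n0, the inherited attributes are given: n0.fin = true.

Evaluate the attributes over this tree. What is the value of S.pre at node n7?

true

1. n0.fin = true  [given at root]
2. n1.live = 23  [23]
3. n2.lim = false  [terminal]
4. n3.off = "pp"  ["pp"]
5. n4.key = 4  [terminal]
6. n5.wid = 28  [b.key + 24]
7. n6.acc = false  [terminal]
8. n7.fin = false  [C.wid > 28]
9. n8.key = 30  [terminal]
10. n7.sig = 5  [b.key * 2 - 55]
11. n7.pre = true  [not S.fin]
12. n9.fin = false  [c.acc == true]
13. n10.wid = false  [terminal]
14. n11.lab = 30  [terminal]
15. n12.key = 24  [terminal]
16. n9.sig = 28  [b.key + 4]
17. n9.pre = true  [not S.fin]
18. n5.depth = false  [false]
19. n5.pre = true  [S₁.sig > 27]
20. n13.tag = true  [terminal]
21. n3.val = -4  [b.key - 8]
22. n1.env = true  [a.lim == false]
23. n14.wid = 16  [16]
24. n15.live = 15  [15]
25. n16.lab = 11  [terminal]
26. n15.env = true  [true]
27. n17.acc = true  [terminal]
28. n14.depth = true  [C.wid > 15]
29. n14.pre = true  [c.acc == true]
30. n0.sig = 3  [3]
31. n0.pre = false  [not C.depth]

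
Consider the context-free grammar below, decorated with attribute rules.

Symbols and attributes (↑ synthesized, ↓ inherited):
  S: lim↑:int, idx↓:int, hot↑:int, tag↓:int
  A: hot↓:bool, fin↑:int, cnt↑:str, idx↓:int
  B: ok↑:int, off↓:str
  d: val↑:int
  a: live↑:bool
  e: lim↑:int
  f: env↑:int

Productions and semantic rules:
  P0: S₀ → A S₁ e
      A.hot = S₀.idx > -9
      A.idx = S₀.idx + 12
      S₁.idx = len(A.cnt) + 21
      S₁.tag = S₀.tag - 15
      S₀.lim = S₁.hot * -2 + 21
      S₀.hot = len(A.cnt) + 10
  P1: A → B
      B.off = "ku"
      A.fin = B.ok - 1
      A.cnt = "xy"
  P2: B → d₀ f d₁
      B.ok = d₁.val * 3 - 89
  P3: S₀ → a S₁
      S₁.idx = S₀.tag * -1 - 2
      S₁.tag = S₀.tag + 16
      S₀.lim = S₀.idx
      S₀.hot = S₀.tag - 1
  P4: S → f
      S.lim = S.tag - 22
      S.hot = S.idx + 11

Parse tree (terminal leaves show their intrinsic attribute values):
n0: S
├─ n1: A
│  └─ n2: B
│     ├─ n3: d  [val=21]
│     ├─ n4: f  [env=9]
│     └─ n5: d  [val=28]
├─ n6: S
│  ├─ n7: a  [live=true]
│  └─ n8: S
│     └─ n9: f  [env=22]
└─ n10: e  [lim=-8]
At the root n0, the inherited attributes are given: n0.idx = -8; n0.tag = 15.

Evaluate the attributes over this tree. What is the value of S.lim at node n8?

-6

1. n0.idx = -8  [given at root]
2. n0.tag = 15  [given at root]
3. n1.hot = true  [S₀.idx > -9]
4. n1.idx = 4  [S₀.idx + 12]
5. n2.off = "ku"  ["ku"]
6. n3.val = 21  [terminal]
7. n4.env = 9  [terminal]
8. n5.val = 28  [terminal]
9. n2.ok = -5  [d₁.val * 3 - 89]
10. n1.fin = -6  [B.ok - 1]
11. n1.cnt = "xy"  ["xy"]
12. n6.idx = 23  [len(A.cnt) + 21]
13. n6.tag = 0  [S₀.tag - 15]
14. n7.live = true  [terminal]
15. n8.idx = -2  [S₀.tag * -1 - 2]
16. n8.tag = 16  [S₀.tag + 16]
17. n9.env = 22  [terminal]
18. n8.lim = -6  [S.tag - 22]
19. n8.hot = 9  [S.idx + 11]
20. n6.lim = 23  [S₀.idx]
21. n6.hot = -1  [S₀.tag - 1]
22. n10.lim = -8  [terminal]
23. n0.lim = 23  [S₁.hot * -2 + 21]
24. n0.hot = 12  [len(A.cnt) + 10]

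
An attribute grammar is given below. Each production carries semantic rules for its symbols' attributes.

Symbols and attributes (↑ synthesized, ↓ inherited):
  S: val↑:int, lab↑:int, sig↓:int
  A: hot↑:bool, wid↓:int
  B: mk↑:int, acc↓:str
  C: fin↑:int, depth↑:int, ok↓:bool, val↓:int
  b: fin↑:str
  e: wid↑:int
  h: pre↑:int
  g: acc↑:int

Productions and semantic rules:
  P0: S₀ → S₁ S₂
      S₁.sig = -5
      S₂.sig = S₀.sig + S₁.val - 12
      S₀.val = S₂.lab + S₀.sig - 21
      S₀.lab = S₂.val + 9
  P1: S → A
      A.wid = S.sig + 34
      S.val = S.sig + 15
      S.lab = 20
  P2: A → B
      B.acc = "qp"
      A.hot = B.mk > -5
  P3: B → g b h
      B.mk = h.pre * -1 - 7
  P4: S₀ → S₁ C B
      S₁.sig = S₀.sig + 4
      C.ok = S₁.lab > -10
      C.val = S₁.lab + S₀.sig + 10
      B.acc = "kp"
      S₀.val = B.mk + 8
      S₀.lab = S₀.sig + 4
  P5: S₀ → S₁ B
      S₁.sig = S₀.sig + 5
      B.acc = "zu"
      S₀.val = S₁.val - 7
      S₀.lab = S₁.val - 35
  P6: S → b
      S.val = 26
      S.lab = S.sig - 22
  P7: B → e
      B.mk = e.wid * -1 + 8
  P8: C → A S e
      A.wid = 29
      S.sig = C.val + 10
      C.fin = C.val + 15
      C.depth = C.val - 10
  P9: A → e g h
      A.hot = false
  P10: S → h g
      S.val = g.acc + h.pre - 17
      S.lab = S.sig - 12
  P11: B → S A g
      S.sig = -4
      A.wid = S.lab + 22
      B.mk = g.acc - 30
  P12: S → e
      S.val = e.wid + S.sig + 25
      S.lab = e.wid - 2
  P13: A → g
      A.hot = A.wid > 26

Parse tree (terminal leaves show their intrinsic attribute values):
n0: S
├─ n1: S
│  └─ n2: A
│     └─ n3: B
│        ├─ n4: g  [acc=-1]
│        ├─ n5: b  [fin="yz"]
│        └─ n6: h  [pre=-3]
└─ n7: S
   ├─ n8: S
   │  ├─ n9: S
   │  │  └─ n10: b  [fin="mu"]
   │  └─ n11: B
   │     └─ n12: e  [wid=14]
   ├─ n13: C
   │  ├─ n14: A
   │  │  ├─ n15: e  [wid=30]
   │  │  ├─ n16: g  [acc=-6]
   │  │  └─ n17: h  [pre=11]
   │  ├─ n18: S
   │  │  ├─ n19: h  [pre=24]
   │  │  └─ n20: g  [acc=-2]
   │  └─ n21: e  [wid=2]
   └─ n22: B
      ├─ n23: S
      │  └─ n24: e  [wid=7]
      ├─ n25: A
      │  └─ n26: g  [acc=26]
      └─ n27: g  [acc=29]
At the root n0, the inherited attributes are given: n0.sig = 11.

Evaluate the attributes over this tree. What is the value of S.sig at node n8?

13

1. n0.sig = 11  [given at root]
2. n1.sig = -5  [-5]
3. n2.wid = 29  [S.sig + 34]
4. n3.acc = "qp"  ["qp"]
5. n4.acc = -1  [terminal]
6. n5.fin = "yz"  [terminal]
7. n6.pre = -3  [terminal]
8. n3.mk = -4  [h.pre * -1 - 7]
9. n2.hot = true  [B.mk > -5]
10. n1.val = 10  [S.sig + 15]
11. n1.lab = 20  [20]
12. n7.sig = 9  [S₀.sig + S₁.val - 12]
13. n8.sig = 13  [S₀.sig + 4]
14. n9.sig = 18  [S₀.sig + 5]
15. n10.fin = "mu"  [terminal]
16. n9.val = 26  [26]
17. n9.lab = -4  [S.sig - 22]
18. n11.acc = "zu"  ["zu"]
19. n12.wid = 14  [terminal]
20. n11.mk = -6  [e.wid * -1 + 8]
21. n8.val = 19  [S₁.val - 7]
22. n8.lab = -9  [S₁.val - 35]
23. n13.ok = true  [S₁.lab > -10]
24. n13.val = 10  [S₁.lab + S₀.sig + 10]
25. n14.wid = 29  [29]
26. n15.wid = 30  [terminal]
27. n16.acc = -6  [terminal]
28. n17.pre = 11  [terminal]
29. n14.hot = false  [false]
30. n18.sig = 20  [C.val + 10]
31. n19.pre = 24  [terminal]
32. n20.acc = -2  [terminal]
33. n18.val = 5  [g.acc + h.pre - 17]
34. n18.lab = 8  [S.sig - 12]
35. n21.wid = 2  [terminal]
36. n13.fin = 25  [C.val + 15]
37. n13.depth = 0  [C.val - 10]
38. n22.acc = "kp"  ["kp"]
39. n23.sig = -4  [-4]
40. n24.wid = 7  [terminal]
41. n23.val = 28  [e.wid + S.sig + 25]
42. n23.lab = 5  [e.wid - 2]
43. n25.wid = 27  [S.lab + 22]
44. n26.acc = 26  [terminal]
45. n25.hot = true  [A.wid > 26]
46. n27.acc = 29  [terminal]
47. n22.mk = -1  [g.acc - 30]
48. n7.val = 7  [B.mk + 8]
49. n7.lab = 13  [S₀.sig + 4]
50. n0.val = 3  [S₂.lab + S₀.sig - 21]
51. n0.lab = 16  [S₂.val + 9]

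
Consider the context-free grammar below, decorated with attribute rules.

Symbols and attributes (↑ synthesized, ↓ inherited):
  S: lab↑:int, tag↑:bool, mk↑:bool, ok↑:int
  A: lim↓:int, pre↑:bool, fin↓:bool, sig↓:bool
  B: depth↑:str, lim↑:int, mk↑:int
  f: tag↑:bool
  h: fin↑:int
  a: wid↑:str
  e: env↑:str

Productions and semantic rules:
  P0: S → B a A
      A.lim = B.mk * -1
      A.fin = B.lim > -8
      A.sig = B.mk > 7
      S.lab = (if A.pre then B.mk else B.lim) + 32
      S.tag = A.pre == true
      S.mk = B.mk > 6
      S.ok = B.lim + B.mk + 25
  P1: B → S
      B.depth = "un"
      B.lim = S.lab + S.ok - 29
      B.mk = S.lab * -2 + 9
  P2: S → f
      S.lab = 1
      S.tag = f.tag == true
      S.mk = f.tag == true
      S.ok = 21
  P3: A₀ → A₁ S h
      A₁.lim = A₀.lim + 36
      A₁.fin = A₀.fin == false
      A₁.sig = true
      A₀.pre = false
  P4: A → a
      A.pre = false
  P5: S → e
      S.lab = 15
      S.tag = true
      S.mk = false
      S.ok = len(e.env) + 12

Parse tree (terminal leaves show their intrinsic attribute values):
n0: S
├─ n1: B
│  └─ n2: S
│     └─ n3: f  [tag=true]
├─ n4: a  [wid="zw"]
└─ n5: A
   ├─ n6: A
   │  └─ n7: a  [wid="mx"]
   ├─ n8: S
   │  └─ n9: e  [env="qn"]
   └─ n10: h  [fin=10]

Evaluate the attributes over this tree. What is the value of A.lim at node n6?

1. n3.tag = true  [terminal]
2. n2.lab = 1  [1]
3. n2.tag = true  [f.tag == true]
4. n2.mk = true  [f.tag == true]
5. n2.ok = 21  [21]
6. n1.depth = "un"  ["un"]
7. n1.lim = -7  [S.lab + S.ok - 29]
8. n1.mk = 7  [S.lab * -2 + 9]
9. n4.wid = "zw"  [terminal]
10. n5.lim = -7  [B.mk * -1]
11. n5.fin = true  [B.lim > -8]
12. n5.sig = false  [B.mk > 7]
13. n6.lim = 29  [A₀.lim + 36]
14. n6.fin = false  [A₀.fin == false]
15. n6.sig = true  [true]
16. n7.wid = "mx"  [terminal]
17. n6.pre = false  [false]
18. n9.env = "qn"  [terminal]
19. n8.lab = 15  [15]
20. n8.tag = true  [true]
21. n8.mk = false  [false]
22. n8.ok = 14  [len(e.env) + 12]
23. n10.fin = 10  [terminal]
24. n5.pre = false  [false]
25. n0.lab = 25  [(if A.pre then B.mk else B.lim) + 32]
26. n0.tag = false  [A.pre == true]
27. n0.mk = true  [B.mk > 6]
28. n0.ok = 25  [B.lim + B.mk + 25]

29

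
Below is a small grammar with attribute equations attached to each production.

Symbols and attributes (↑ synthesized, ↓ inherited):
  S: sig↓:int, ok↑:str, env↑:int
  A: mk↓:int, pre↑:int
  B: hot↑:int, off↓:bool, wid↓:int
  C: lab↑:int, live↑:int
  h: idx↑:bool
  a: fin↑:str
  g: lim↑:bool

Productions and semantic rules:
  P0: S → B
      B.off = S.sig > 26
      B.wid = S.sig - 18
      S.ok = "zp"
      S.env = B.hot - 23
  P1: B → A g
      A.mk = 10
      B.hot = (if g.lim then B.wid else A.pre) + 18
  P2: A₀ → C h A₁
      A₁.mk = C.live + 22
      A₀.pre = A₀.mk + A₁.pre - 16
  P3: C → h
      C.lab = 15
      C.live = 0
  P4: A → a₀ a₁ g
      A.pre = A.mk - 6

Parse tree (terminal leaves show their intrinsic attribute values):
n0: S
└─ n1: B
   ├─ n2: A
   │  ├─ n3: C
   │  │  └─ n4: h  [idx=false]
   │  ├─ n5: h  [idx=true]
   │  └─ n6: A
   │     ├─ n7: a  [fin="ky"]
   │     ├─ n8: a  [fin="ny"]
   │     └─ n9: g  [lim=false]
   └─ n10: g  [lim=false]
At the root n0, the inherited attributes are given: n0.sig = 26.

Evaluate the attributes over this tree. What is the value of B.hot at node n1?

1. n0.sig = 26  [given at root]
2. n1.off = false  [S.sig > 26]
3. n1.wid = 8  [S.sig - 18]
4. n2.mk = 10  [10]
5. n4.idx = false  [terminal]
6. n3.lab = 15  [15]
7. n3.live = 0  [0]
8. n5.idx = true  [terminal]
9. n6.mk = 22  [C.live + 22]
10. n7.fin = "ky"  [terminal]
11. n8.fin = "ny"  [terminal]
12. n9.lim = false  [terminal]
13. n6.pre = 16  [A.mk - 6]
14. n2.pre = 10  [A₀.mk + A₁.pre - 16]
15. n10.lim = false  [terminal]
16. n1.hot = 28  [(if g.lim then B.wid else A.pre) + 18]
17. n0.ok = "zp"  ["zp"]
18. n0.env = 5  [B.hot - 23]

28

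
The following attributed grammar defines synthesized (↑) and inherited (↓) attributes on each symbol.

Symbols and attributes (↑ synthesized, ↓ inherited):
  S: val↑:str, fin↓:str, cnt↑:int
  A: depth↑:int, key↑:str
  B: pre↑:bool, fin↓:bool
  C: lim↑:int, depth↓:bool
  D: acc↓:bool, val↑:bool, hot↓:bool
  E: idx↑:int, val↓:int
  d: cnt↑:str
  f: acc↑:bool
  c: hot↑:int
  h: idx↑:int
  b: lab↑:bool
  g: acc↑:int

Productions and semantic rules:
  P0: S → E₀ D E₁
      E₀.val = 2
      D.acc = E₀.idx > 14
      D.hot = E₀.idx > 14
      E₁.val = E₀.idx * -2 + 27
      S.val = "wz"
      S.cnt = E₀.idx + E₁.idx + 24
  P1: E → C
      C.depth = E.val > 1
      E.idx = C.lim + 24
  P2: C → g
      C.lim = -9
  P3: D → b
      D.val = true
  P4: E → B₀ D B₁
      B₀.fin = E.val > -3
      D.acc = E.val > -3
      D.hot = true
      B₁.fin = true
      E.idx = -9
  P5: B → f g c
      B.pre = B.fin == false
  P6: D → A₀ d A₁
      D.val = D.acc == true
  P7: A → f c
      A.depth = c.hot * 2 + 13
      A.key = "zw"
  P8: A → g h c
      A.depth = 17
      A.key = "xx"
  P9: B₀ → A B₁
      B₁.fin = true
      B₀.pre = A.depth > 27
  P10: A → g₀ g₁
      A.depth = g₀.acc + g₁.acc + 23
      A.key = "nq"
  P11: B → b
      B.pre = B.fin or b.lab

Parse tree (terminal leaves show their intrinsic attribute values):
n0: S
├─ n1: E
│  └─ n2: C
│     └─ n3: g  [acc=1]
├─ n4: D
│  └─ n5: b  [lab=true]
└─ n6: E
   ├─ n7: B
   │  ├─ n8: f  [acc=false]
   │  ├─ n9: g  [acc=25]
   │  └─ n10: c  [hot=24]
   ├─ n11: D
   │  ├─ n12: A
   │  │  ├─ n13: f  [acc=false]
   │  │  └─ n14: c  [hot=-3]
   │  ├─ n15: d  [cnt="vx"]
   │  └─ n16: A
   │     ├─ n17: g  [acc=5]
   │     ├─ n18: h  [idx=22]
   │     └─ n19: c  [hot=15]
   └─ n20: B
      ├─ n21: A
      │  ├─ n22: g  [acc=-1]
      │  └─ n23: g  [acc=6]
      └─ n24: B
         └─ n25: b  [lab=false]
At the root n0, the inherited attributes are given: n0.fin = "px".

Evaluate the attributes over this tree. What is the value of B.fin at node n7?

1. n0.fin = "px"  [given at root]
2. n1.val = 2  [2]
3. n2.depth = true  [E.val > 1]
4. n3.acc = 1  [terminal]
5. n2.lim = -9  [-9]
6. n1.idx = 15  [C.lim + 24]
7. n4.acc = true  [E₀.idx > 14]
8. n4.hot = true  [E₀.idx > 14]
9. n5.lab = true  [terminal]
10. n4.val = true  [true]
11. n6.val = -3  [E₀.idx * -2 + 27]
12. n7.fin = false  [E.val > -3]
13. n8.acc = false  [terminal]
14. n9.acc = 25  [terminal]
15. n10.hot = 24  [terminal]
16. n7.pre = true  [B.fin == false]
17. n11.acc = false  [E.val > -3]
18. n11.hot = true  [true]
19. n13.acc = false  [terminal]
20. n14.hot = -3  [terminal]
21. n12.depth = 7  [c.hot * 2 + 13]
22. n12.key = "zw"  ["zw"]
23. n15.cnt = "vx"  [terminal]
24. n17.acc = 5  [terminal]
25. n18.idx = 22  [terminal]
26. n19.hot = 15  [terminal]
27. n16.depth = 17  [17]
28. n16.key = "xx"  ["xx"]
29. n11.val = false  [D.acc == true]
30. n20.fin = true  [true]
31. n22.acc = -1  [terminal]
32. n23.acc = 6  [terminal]
33. n21.depth = 28  [g₀.acc + g₁.acc + 23]
34. n21.key = "nq"  ["nq"]
35. n24.fin = true  [true]
36. n25.lab = false  [terminal]
37. n24.pre = true  [B.fin or b.lab]
38. n20.pre = true  [A.depth > 27]
39. n6.idx = -9  [-9]
40. n0.val = "wz"  ["wz"]
41. n0.cnt = 30  [E₀.idx + E₁.idx + 24]

false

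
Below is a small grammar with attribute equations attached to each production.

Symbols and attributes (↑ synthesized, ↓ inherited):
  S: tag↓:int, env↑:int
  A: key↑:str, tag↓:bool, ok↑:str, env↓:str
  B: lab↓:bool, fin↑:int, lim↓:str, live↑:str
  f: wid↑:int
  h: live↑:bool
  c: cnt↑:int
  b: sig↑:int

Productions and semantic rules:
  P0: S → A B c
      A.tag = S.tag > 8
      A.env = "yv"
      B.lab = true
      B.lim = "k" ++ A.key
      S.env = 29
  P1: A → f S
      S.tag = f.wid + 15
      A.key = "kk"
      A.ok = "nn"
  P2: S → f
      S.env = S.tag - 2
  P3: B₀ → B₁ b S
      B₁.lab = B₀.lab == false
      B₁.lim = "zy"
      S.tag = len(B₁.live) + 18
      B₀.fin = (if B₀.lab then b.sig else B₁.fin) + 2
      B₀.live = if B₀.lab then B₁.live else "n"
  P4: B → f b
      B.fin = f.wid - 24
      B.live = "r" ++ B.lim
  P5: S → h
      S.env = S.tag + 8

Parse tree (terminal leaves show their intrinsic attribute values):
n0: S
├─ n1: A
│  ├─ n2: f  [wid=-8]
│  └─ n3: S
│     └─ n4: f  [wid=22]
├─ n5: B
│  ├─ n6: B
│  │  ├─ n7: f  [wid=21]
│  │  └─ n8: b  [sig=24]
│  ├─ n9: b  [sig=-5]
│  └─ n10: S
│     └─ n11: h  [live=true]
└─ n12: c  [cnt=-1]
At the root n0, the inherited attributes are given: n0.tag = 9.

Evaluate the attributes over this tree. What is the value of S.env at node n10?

1. n0.tag = 9  [given at root]
2. n1.tag = true  [S.tag > 8]
3. n1.env = "yv"  ["yv"]
4. n2.wid = -8  [terminal]
5. n3.tag = 7  [f.wid + 15]
6. n4.wid = 22  [terminal]
7. n3.env = 5  [S.tag - 2]
8. n1.key = "kk"  ["kk"]
9. n1.ok = "nn"  ["nn"]
10. n5.lab = true  [true]
11. n5.lim = "kkk"  ["k" ++ A.key]
12. n6.lab = false  [B₀.lab == false]
13. n6.lim = "zy"  ["zy"]
14. n7.wid = 21  [terminal]
15. n8.sig = 24  [terminal]
16. n6.fin = -3  [f.wid - 24]
17. n6.live = "rzy"  ["r" ++ B.lim]
18. n9.sig = -5  [terminal]
19. n10.tag = 21  [len(B₁.live) + 18]
20. n11.live = true  [terminal]
21. n10.env = 29  [S.tag + 8]
22. n5.fin = -3  [(if B₀.lab then b.sig else B₁.fin) + 2]
23. n5.live = "rzy"  [if B₀.lab then B₁.live else "n"]
24. n12.cnt = -1  [terminal]
25. n0.env = 29  [29]

29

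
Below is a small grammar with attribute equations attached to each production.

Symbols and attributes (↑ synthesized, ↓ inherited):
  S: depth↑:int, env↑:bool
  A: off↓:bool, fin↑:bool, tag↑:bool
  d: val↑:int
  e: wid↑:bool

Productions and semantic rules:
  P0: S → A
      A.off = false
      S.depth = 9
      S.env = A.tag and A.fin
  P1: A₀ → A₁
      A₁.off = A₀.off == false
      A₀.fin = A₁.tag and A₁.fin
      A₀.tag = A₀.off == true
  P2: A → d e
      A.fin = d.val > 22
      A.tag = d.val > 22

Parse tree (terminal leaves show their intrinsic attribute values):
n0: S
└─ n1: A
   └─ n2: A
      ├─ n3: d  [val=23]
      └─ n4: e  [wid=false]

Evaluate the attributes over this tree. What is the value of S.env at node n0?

false

1. n1.off = false  [false]
2. n2.off = true  [A₀.off == false]
3. n3.val = 23  [terminal]
4. n4.wid = false  [terminal]
5. n2.fin = true  [d.val > 22]
6. n2.tag = true  [d.val > 22]
7. n1.fin = true  [A₁.tag and A₁.fin]
8. n1.tag = false  [A₀.off == true]
9. n0.depth = 9  [9]
10. n0.env = false  [A.tag and A.fin]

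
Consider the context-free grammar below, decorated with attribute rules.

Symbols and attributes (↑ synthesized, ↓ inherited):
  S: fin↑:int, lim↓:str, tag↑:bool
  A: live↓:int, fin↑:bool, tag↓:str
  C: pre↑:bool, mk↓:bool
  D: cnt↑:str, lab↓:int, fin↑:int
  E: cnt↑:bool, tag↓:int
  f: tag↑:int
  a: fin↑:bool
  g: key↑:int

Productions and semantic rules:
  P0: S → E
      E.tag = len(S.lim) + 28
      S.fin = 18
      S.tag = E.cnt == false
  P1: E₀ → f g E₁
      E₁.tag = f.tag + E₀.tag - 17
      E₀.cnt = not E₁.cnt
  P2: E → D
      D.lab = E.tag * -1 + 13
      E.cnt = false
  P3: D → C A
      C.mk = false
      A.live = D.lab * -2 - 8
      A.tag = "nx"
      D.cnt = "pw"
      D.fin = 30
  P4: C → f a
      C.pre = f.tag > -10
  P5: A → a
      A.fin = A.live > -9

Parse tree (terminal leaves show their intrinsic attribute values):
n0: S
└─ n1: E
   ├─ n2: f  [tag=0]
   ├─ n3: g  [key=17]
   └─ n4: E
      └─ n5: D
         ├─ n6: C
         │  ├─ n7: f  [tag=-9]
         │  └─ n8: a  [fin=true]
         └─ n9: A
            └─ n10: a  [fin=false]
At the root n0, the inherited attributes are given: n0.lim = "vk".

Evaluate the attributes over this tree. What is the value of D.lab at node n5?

0

1. n0.lim = "vk"  [given at root]
2. n1.tag = 30  [len(S.lim) + 28]
3. n2.tag = 0  [terminal]
4. n3.key = 17  [terminal]
5. n4.tag = 13  [f.tag + E₀.tag - 17]
6. n5.lab = 0  [E.tag * -1 + 13]
7. n6.mk = false  [false]
8. n7.tag = -9  [terminal]
9. n8.fin = true  [terminal]
10. n6.pre = true  [f.tag > -10]
11. n9.live = -8  [D.lab * -2 - 8]
12. n9.tag = "nx"  ["nx"]
13. n10.fin = false  [terminal]
14. n9.fin = true  [A.live > -9]
15. n5.cnt = "pw"  ["pw"]
16. n5.fin = 30  [30]
17. n4.cnt = false  [false]
18. n1.cnt = true  [not E₁.cnt]
19. n0.fin = 18  [18]
20. n0.tag = false  [E.cnt == false]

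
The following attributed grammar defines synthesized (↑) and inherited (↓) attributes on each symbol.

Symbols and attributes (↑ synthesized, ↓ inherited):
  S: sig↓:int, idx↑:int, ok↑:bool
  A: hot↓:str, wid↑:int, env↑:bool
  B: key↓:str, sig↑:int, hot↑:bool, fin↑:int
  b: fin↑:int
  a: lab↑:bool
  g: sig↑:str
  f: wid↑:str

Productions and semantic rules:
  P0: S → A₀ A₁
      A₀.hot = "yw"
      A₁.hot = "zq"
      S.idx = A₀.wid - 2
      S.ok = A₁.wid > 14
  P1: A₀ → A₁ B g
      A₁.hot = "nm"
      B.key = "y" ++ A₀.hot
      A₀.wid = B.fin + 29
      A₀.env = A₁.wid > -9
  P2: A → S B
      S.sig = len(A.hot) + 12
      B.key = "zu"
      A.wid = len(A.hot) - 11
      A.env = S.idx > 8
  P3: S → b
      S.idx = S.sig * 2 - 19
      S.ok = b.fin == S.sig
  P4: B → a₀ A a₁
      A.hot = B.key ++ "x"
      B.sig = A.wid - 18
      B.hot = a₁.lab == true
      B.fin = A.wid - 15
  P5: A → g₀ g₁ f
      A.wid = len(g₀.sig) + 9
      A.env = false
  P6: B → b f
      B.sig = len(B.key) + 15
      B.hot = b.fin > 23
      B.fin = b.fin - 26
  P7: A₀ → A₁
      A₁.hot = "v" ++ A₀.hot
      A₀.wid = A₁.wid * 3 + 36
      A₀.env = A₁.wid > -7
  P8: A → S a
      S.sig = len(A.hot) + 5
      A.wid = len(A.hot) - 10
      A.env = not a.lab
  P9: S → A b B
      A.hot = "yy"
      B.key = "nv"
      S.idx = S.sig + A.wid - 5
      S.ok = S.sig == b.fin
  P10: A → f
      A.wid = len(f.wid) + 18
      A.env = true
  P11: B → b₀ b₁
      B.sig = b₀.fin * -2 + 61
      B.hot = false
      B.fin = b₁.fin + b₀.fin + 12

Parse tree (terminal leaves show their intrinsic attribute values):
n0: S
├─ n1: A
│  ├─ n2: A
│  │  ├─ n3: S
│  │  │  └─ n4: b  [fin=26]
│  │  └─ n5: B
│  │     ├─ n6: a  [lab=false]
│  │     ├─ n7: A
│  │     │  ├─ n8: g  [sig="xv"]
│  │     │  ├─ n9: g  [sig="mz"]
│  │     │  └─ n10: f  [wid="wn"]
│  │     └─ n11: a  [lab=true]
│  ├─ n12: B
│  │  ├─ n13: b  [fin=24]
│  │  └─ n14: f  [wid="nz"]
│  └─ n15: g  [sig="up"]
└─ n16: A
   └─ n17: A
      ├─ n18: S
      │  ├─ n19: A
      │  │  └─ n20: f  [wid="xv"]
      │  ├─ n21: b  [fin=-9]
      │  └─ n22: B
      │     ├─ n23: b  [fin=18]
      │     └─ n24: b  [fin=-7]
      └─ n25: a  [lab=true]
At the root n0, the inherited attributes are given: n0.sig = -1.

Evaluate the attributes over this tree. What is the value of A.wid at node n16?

15

1. n0.sig = -1  [given at root]
2. n1.hot = "yw"  ["yw"]
3. n2.hot = "nm"  ["nm"]
4. n3.sig = 14  [len(A.hot) + 12]
5. n4.fin = 26  [terminal]
6. n3.idx = 9  [S.sig * 2 - 19]
7. n3.ok = false  [b.fin == S.sig]
8. n5.key = "zu"  ["zu"]
9. n6.lab = false  [terminal]
10. n7.hot = "zux"  [B.key ++ "x"]
11. n8.sig = "xv"  [terminal]
12. n9.sig = "mz"  [terminal]
13. n10.wid = "wn"  [terminal]
14. n7.wid = 11  [len(g₀.sig) + 9]
15. n7.env = false  [false]
16. n11.lab = true  [terminal]
17. n5.sig = -7  [A.wid - 18]
18. n5.hot = true  [a₁.lab == true]
19. n5.fin = -4  [A.wid - 15]
20. n2.wid = -9  [len(A.hot) - 11]
21. n2.env = true  [S.idx > 8]
22. n12.key = "yyw"  ["y" ++ A₀.hot]
23. n13.fin = 24  [terminal]
24. n14.wid = "nz"  [terminal]
25. n12.sig = 18  [len(B.key) + 15]
26. n12.hot = true  [b.fin > 23]
27. n12.fin = -2  [b.fin - 26]
28. n15.sig = "up"  [terminal]
29. n1.wid = 27  [B.fin + 29]
30. n1.env = false  [A₁.wid > -9]
31. n16.hot = "zq"  ["zq"]
32. n17.hot = "vzq"  ["v" ++ A₀.hot]
33. n18.sig = 8  [len(A.hot) + 5]
34. n19.hot = "yy"  ["yy"]
35. n20.wid = "xv"  [terminal]
36. n19.wid = 20  [len(f.wid) + 18]
37. n19.env = true  [true]
38. n21.fin = -9  [terminal]
39. n22.key = "nv"  ["nv"]
40. n23.fin = 18  [terminal]
41. n24.fin = -7  [terminal]
42. n22.sig = 25  [b₀.fin * -2 + 61]
43. n22.hot = false  [false]
44. n22.fin = 23  [b₁.fin + b₀.fin + 12]
45. n18.idx = 23  [S.sig + A.wid - 5]
46. n18.ok = false  [S.sig == b.fin]
47. n25.lab = true  [terminal]
48. n17.wid = -7  [len(A.hot) - 10]
49. n17.env = false  [not a.lab]
50. n16.wid = 15  [A₁.wid * 3 + 36]
51. n16.env = false  [A₁.wid > -7]
52. n0.idx = 25  [A₀.wid - 2]
53. n0.ok = true  [A₁.wid > 14]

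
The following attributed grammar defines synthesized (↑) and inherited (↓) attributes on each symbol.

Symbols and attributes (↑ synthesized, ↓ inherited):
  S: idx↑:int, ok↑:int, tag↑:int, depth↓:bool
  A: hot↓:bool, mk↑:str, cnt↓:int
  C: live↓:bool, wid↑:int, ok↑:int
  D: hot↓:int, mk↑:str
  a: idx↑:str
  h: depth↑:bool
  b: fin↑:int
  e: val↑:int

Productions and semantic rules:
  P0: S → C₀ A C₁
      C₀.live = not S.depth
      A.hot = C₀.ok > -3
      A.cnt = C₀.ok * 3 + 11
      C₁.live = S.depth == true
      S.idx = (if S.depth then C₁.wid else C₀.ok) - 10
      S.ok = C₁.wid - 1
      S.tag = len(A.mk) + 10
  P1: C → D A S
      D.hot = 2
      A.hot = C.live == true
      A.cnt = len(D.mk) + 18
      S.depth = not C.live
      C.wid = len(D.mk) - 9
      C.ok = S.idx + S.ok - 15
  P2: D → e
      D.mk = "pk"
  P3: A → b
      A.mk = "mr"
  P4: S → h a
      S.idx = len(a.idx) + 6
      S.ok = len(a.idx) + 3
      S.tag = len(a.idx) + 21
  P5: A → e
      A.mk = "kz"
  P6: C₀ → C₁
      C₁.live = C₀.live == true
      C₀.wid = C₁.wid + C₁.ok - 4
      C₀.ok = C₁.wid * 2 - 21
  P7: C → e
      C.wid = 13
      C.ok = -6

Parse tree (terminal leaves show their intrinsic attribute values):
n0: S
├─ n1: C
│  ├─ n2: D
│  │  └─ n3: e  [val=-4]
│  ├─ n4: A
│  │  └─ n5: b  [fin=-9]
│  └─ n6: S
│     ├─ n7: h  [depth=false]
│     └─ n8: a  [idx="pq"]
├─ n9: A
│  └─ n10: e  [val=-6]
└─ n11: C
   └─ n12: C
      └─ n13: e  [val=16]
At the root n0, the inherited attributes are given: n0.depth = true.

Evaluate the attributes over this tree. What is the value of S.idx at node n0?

1. n0.depth = true  [given at root]
2. n1.live = false  [not S.depth]
3. n2.hot = 2  [2]
4. n3.val = -4  [terminal]
5. n2.mk = "pk"  ["pk"]
6. n4.hot = false  [C.live == true]
7. n4.cnt = 20  [len(D.mk) + 18]
8. n5.fin = -9  [terminal]
9. n4.mk = "mr"  ["mr"]
10. n6.depth = true  [not C.live]
11. n7.depth = false  [terminal]
12. n8.idx = "pq"  [terminal]
13. n6.idx = 8  [len(a.idx) + 6]
14. n6.ok = 5  [len(a.idx) + 3]
15. n6.tag = 23  [len(a.idx) + 21]
16. n1.wid = -7  [len(D.mk) - 9]
17. n1.ok = -2  [S.idx + S.ok - 15]
18. n9.hot = true  [C₀.ok > -3]
19. n9.cnt = 5  [C₀.ok * 3 + 11]
20. n10.val = -6  [terminal]
21. n9.mk = "kz"  ["kz"]
22. n11.live = true  [S.depth == true]
23. n12.live = true  [C₀.live == true]
24. n13.val = 16  [terminal]
25. n12.wid = 13  [13]
26. n12.ok = -6  [-6]
27. n11.wid = 3  [C₁.wid + C₁.ok - 4]
28. n11.ok = 5  [C₁.wid * 2 - 21]
29. n0.idx = -7  [(if S.depth then C₁.wid else C₀.ok) - 10]
30. n0.ok = 2  [C₁.wid - 1]
31. n0.tag = 12  [len(A.mk) + 10]

-7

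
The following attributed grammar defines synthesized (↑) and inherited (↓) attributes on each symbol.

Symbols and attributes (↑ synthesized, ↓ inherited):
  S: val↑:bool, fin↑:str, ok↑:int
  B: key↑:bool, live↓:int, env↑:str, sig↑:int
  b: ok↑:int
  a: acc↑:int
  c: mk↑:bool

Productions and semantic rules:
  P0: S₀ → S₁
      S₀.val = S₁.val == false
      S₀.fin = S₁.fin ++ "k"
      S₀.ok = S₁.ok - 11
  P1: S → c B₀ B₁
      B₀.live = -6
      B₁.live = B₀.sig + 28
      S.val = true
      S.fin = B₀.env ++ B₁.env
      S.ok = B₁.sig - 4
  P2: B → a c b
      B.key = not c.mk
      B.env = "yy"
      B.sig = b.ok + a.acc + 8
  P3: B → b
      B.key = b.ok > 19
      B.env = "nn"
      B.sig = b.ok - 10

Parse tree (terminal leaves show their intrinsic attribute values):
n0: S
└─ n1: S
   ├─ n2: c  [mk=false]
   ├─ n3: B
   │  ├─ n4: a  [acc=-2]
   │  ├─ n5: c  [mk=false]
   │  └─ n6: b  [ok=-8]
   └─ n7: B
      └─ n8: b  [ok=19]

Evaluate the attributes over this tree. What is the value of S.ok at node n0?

1. n2.mk = false  [terminal]
2. n3.live = -6  [-6]
3. n4.acc = -2  [terminal]
4. n5.mk = false  [terminal]
5. n6.ok = -8  [terminal]
6. n3.key = true  [not c.mk]
7. n3.env = "yy"  ["yy"]
8. n3.sig = -2  [b.ok + a.acc + 8]
9. n7.live = 26  [B₀.sig + 28]
10. n8.ok = 19  [terminal]
11. n7.key = false  [b.ok > 19]
12. n7.env = "nn"  ["nn"]
13. n7.sig = 9  [b.ok - 10]
14. n1.val = true  [true]
15. n1.fin = "yynn"  [B₀.env ++ B₁.env]
16. n1.ok = 5  [B₁.sig - 4]
17. n0.val = false  [S₁.val == false]
18. n0.fin = "yynnk"  [S₁.fin ++ "k"]
19. n0.ok = -6  [S₁.ok - 11]

-6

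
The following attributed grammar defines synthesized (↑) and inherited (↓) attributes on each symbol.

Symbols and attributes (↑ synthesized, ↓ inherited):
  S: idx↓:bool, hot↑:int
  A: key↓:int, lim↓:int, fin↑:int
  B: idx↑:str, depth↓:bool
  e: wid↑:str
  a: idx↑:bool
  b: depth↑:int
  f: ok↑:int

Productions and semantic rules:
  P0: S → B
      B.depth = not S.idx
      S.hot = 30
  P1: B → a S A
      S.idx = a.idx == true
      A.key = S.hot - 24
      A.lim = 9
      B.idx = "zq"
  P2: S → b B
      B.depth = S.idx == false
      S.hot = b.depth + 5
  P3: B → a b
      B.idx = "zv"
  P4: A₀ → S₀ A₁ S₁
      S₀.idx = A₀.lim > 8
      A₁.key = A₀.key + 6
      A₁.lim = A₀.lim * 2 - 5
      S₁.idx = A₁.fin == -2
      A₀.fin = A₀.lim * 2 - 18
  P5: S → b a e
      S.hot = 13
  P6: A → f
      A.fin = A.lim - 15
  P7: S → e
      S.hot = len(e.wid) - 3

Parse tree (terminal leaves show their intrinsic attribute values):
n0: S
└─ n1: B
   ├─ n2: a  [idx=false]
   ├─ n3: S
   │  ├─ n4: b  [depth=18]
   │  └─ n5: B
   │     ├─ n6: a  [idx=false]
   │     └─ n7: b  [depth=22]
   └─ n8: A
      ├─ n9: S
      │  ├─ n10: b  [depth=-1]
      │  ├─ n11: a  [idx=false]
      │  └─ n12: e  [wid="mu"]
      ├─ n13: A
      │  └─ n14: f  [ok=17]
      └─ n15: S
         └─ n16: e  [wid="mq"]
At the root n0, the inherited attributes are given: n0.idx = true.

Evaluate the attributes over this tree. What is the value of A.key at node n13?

1. n0.idx = true  [given at root]
2. n1.depth = false  [not S.idx]
3. n2.idx = false  [terminal]
4. n3.idx = false  [a.idx == true]
5. n4.depth = 18  [terminal]
6. n5.depth = true  [S.idx == false]
7. n6.idx = false  [terminal]
8. n7.depth = 22  [terminal]
9. n5.idx = "zv"  ["zv"]
10. n3.hot = 23  [b.depth + 5]
11. n8.key = -1  [S.hot - 24]
12. n8.lim = 9  [9]
13. n9.idx = true  [A₀.lim > 8]
14. n10.depth = -1  [terminal]
15. n11.idx = false  [terminal]
16. n12.wid = "mu"  [terminal]
17. n9.hot = 13  [13]
18. n13.key = 5  [A₀.key + 6]
19. n13.lim = 13  [A₀.lim * 2 - 5]
20. n14.ok = 17  [terminal]
21. n13.fin = -2  [A.lim - 15]
22. n15.idx = true  [A₁.fin == -2]
23. n16.wid = "mq"  [terminal]
24. n15.hot = -1  [len(e.wid) - 3]
25. n8.fin = 0  [A₀.lim * 2 - 18]
26. n1.idx = "zq"  ["zq"]
27. n0.hot = 30  [30]

5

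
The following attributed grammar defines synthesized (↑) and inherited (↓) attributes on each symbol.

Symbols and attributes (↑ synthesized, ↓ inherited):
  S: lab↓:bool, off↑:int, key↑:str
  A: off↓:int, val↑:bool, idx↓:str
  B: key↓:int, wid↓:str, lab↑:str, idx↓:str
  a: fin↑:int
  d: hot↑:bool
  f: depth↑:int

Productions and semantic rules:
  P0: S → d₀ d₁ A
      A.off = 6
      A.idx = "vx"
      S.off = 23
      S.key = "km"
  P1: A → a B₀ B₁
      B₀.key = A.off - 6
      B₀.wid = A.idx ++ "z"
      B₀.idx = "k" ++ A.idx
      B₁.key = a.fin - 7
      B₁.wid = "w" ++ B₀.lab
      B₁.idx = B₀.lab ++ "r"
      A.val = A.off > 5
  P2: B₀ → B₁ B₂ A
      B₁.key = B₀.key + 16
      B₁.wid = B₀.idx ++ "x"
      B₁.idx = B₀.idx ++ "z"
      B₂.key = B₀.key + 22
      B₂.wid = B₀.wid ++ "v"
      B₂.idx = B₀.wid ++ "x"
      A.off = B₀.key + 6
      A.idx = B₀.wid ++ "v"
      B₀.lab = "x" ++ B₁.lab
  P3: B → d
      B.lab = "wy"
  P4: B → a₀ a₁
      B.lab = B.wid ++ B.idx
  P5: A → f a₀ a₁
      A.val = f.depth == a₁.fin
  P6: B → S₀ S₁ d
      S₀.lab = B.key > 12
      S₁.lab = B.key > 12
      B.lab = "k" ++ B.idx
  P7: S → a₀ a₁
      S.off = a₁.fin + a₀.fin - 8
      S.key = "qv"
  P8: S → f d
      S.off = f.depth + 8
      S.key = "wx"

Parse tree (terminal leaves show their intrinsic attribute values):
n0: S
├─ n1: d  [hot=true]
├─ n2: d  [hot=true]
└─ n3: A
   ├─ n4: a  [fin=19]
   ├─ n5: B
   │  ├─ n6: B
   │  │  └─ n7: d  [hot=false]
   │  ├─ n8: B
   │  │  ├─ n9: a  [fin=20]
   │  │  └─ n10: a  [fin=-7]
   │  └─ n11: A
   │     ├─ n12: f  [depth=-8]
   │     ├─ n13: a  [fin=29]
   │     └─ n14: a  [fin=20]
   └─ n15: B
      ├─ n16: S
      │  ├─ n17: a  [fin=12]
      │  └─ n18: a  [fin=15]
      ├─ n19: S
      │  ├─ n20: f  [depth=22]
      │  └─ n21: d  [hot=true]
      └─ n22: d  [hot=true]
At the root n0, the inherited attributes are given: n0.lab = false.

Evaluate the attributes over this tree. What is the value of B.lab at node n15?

1. n0.lab = false  [given at root]
2. n1.hot = true  [terminal]
3. n2.hot = true  [terminal]
4. n3.off = 6  [6]
5. n3.idx = "vx"  ["vx"]
6. n4.fin = 19  [terminal]
7. n5.key = 0  [A.off - 6]
8. n5.wid = "vxz"  [A.idx ++ "z"]
9. n5.idx = "kvx"  ["k" ++ A.idx]
10. n6.key = 16  [B₀.key + 16]
11. n6.wid = "kvxx"  [B₀.idx ++ "x"]
12. n6.idx = "kvxz"  [B₀.idx ++ "z"]
13. n7.hot = false  [terminal]
14. n6.lab = "wy"  ["wy"]
15. n8.key = 22  [B₀.key + 22]
16. n8.wid = "vxzv"  [B₀.wid ++ "v"]
17. n8.idx = "vxzx"  [B₀.wid ++ "x"]
18. n9.fin = 20  [terminal]
19. n10.fin = -7  [terminal]
20. n8.lab = "vxzvvxzx"  [B.wid ++ B.idx]
21. n11.off = 6  [B₀.key + 6]
22. n11.idx = "vxzv"  [B₀.wid ++ "v"]
23. n12.depth = -8  [terminal]
24. n13.fin = 29  [terminal]
25. n14.fin = 20  [terminal]
26. n11.val = false  [f.depth == a₁.fin]
27. n5.lab = "xwy"  ["x" ++ B₁.lab]
28. n15.key = 12  [a.fin - 7]
29. n15.wid = "wxwy"  ["w" ++ B₀.lab]
30. n15.idx = "xwyr"  [B₀.lab ++ "r"]
31. n16.lab = false  [B.key > 12]
32. n17.fin = 12  [terminal]
33. n18.fin = 15  [terminal]
34. n16.off = 19  [a₁.fin + a₀.fin - 8]
35. n16.key = "qv"  ["qv"]
36. n19.lab = false  [B.key > 12]
37. n20.depth = 22  [terminal]
38. n21.hot = true  [terminal]
39. n19.off = 30  [f.depth + 8]
40. n19.key = "wx"  ["wx"]
41. n22.hot = true  [terminal]
42. n15.lab = "kxwyr"  ["k" ++ B.idx]
43. n3.val = true  [A.off > 5]
44. n0.off = 23  [23]
45. n0.key = "km"  ["km"]

"kxwyr"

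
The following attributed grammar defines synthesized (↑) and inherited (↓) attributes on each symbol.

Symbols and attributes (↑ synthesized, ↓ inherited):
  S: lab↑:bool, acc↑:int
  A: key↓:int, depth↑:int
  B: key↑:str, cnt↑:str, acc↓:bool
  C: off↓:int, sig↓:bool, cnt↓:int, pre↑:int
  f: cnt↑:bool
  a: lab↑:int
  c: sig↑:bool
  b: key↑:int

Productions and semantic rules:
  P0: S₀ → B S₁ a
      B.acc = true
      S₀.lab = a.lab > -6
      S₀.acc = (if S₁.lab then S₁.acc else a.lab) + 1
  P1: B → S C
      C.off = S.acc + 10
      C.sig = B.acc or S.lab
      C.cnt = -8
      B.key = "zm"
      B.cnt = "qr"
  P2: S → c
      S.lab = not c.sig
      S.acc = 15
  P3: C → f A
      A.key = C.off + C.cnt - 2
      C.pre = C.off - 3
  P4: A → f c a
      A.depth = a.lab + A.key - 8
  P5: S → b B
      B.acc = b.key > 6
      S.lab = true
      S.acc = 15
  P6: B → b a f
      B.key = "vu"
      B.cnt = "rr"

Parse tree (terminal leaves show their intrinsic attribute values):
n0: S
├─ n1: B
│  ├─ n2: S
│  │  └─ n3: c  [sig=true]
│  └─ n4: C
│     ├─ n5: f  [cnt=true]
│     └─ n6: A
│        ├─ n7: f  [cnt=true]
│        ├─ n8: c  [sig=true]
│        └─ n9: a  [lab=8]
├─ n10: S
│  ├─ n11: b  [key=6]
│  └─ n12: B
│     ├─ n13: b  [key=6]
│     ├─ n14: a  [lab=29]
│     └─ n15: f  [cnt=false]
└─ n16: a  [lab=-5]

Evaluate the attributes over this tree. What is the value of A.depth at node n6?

15

1. n1.acc = true  [true]
2. n3.sig = true  [terminal]
3. n2.lab = false  [not c.sig]
4. n2.acc = 15  [15]
5. n4.off = 25  [S.acc + 10]
6. n4.sig = true  [B.acc or S.lab]
7. n4.cnt = -8  [-8]
8. n5.cnt = true  [terminal]
9. n6.key = 15  [C.off + C.cnt - 2]
10. n7.cnt = true  [terminal]
11. n8.sig = true  [terminal]
12. n9.lab = 8  [terminal]
13. n6.depth = 15  [a.lab + A.key - 8]
14. n4.pre = 22  [C.off - 3]
15. n1.key = "zm"  ["zm"]
16. n1.cnt = "qr"  ["qr"]
17. n11.key = 6  [terminal]
18. n12.acc = false  [b.key > 6]
19. n13.key = 6  [terminal]
20. n14.lab = 29  [terminal]
21. n15.cnt = false  [terminal]
22. n12.key = "vu"  ["vu"]
23. n12.cnt = "rr"  ["rr"]
24. n10.lab = true  [true]
25. n10.acc = 15  [15]
26. n16.lab = -5  [terminal]
27. n0.lab = true  [a.lab > -6]
28. n0.acc = 16  [(if S₁.lab then S₁.acc else a.lab) + 1]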